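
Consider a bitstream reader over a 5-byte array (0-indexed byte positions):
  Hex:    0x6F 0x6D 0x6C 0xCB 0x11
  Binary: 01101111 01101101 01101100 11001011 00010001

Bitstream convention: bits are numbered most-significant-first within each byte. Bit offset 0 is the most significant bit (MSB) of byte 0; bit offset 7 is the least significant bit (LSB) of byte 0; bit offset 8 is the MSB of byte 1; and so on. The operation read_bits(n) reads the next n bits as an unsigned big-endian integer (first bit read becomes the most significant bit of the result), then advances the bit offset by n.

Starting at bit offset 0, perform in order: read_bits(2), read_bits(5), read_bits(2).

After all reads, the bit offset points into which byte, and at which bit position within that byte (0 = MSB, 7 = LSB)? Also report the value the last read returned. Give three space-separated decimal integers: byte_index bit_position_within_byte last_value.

Read 1: bits[0:2] width=2 -> value=1 (bin 01); offset now 2 = byte 0 bit 2; 38 bits remain
Read 2: bits[2:7] width=5 -> value=23 (bin 10111); offset now 7 = byte 0 bit 7; 33 bits remain
Read 3: bits[7:9] width=2 -> value=2 (bin 10); offset now 9 = byte 1 bit 1; 31 bits remain

Answer: 1 1 2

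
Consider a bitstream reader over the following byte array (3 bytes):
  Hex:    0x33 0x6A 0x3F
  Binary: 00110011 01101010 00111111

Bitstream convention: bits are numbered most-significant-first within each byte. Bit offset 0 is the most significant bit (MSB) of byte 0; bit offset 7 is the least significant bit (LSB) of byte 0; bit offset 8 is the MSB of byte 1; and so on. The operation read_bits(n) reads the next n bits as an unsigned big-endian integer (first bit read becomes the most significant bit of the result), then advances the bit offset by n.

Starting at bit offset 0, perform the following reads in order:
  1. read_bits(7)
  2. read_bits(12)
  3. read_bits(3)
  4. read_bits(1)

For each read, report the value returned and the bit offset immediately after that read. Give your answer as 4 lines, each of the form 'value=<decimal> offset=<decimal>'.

Answer: value=25 offset=7
value=2897 offset=19
value=7 offset=22
value=1 offset=23

Derivation:
Read 1: bits[0:7] width=7 -> value=25 (bin 0011001); offset now 7 = byte 0 bit 7; 17 bits remain
Read 2: bits[7:19] width=12 -> value=2897 (bin 101101010001); offset now 19 = byte 2 bit 3; 5 bits remain
Read 3: bits[19:22] width=3 -> value=7 (bin 111); offset now 22 = byte 2 bit 6; 2 bits remain
Read 4: bits[22:23] width=1 -> value=1 (bin 1); offset now 23 = byte 2 bit 7; 1 bits remain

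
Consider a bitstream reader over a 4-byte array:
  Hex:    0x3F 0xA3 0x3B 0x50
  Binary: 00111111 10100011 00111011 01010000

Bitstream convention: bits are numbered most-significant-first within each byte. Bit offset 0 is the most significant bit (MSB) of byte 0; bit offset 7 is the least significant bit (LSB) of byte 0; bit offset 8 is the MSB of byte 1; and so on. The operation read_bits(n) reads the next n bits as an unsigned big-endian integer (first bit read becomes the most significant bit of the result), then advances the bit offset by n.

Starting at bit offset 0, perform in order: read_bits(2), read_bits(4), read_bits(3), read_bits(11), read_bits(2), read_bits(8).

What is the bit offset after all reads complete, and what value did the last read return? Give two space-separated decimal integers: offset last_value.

Answer: 30 212

Derivation:
Read 1: bits[0:2] width=2 -> value=0 (bin 00); offset now 2 = byte 0 bit 2; 30 bits remain
Read 2: bits[2:6] width=4 -> value=15 (bin 1111); offset now 6 = byte 0 bit 6; 26 bits remain
Read 3: bits[6:9] width=3 -> value=7 (bin 111); offset now 9 = byte 1 bit 1; 23 bits remain
Read 4: bits[9:20] width=11 -> value=563 (bin 01000110011); offset now 20 = byte 2 bit 4; 12 bits remain
Read 5: bits[20:22] width=2 -> value=2 (bin 10); offset now 22 = byte 2 bit 6; 10 bits remain
Read 6: bits[22:30] width=8 -> value=212 (bin 11010100); offset now 30 = byte 3 bit 6; 2 bits remain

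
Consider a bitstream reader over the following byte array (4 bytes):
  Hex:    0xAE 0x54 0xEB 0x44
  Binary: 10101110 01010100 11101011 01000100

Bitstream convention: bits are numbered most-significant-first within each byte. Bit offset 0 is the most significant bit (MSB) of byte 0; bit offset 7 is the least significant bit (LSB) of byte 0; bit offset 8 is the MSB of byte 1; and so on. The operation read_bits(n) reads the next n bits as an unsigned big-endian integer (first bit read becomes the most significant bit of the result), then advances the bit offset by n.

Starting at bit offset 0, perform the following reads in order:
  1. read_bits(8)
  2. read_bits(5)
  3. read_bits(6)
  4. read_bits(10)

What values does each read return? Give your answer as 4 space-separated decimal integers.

Answer: 174 10 39 360

Derivation:
Read 1: bits[0:8] width=8 -> value=174 (bin 10101110); offset now 8 = byte 1 bit 0; 24 bits remain
Read 2: bits[8:13] width=5 -> value=10 (bin 01010); offset now 13 = byte 1 bit 5; 19 bits remain
Read 3: bits[13:19] width=6 -> value=39 (bin 100111); offset now 19 = byte 2 bit 3; 13 bits remain
Read 4: bits[19:29] width=10 -> value=360 (bin 0101101000); offset now 29 = byte 3 bit 5; 3 bits remain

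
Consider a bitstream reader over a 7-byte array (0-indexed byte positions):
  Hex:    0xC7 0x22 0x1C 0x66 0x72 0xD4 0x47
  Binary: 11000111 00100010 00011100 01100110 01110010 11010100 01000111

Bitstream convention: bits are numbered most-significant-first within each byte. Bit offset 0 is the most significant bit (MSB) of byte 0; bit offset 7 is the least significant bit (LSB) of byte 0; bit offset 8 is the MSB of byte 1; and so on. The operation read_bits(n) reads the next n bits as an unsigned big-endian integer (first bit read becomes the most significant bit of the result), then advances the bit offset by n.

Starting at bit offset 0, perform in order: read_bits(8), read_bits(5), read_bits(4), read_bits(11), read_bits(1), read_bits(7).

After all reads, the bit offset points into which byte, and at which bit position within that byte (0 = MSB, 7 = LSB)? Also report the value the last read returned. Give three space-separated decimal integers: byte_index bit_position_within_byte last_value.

Answer: 4 4 103

Derivation:
Read 1: bits[0:8] width=8 -> value=199 (bin 11000111); offset now 8 = byte 1 bit 0; 48 bits remain
Read 2: bits[8:13] width=5 -> value=4 (bin 00100); offset now 13 = byte 1 bit 5; 43 bits remain
Read 3: bits[13:17] width=4 -> value=4 (bin 0100); offset now 17 = byte 2 bit 1; 39 bits remain
Read 4: bits[17:28] width=11 -> value=454 (bin 00111000110); offset now 28 = byte 3 bit 4; 28 bits remain
Read 5: bits[28:29] width=1 -> value=0 (bin 0); offset now 29 = byte 3 bit 5; 27 bits remain
Read 6: bits[29:36] width=7 -> value=103 (bin 1100111); offset now 36 = byte 4 bit 4; 20 bits remain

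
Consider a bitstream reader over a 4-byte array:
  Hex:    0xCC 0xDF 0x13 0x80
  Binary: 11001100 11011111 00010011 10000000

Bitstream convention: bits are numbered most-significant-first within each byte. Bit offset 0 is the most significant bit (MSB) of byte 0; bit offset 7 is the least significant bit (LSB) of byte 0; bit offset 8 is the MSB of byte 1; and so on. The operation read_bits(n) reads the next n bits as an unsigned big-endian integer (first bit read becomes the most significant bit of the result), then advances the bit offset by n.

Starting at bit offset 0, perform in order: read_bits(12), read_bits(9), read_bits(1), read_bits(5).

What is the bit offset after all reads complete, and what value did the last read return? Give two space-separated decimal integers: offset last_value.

Answer: 27 28

Derivation:
Read 1: bits[0:12] width=12 -> value=3277 (bin 110011001101); offset now 12 = byte 1 bit 4; 20 bits remain
Read 2: bits[12:21] width=9 -> value=482 (bin 111100010); offset now 21 = byte 2 bit 5; 11 bits remain
Read 3: bits[21:22] width=1 -> value=0 (bin 0); offset now 22 = byte 2 bit 6; 10 bits remain
Read 4: bits[22:27] width=5 -> value=28 (bin 11100); offset now 27 = byte 3 bit 3; 5 bits remain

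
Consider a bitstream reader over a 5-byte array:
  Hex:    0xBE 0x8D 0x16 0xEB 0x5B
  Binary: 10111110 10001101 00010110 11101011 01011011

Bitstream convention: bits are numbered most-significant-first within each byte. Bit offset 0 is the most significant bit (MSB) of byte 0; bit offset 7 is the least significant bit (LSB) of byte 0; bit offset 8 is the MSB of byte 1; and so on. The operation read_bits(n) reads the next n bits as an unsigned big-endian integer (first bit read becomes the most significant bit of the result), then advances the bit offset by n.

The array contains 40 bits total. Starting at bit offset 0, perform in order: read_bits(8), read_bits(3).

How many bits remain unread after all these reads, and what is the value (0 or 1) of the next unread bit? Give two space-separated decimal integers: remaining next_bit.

Read 1: bits[0:8] width=8 -> value=190 (bin 10111110); offset now 8 = byte 1 bit 0; 32 bits remain
Read 2: bits[8:11] width=3 -> value=4 (bin 100); offset now 11 = byte 1 bit 3; 29 bits remain

Answer: 29 0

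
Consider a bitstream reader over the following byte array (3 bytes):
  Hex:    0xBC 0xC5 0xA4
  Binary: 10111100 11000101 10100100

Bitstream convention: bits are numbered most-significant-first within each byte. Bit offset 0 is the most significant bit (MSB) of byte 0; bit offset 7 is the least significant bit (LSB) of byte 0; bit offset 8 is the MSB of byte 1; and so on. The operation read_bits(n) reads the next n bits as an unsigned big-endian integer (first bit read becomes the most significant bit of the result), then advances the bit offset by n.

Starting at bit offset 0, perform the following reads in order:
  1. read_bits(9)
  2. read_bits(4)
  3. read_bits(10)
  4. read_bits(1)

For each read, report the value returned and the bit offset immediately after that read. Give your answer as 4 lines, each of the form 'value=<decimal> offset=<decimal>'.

Answer: value=377 offset=9
value=8 offset=13
value=722 offset=23
value=0 offset=24

Derivation:
Read 1: bits[0:9] width=9 -> value=377 (bin 101111001); offset now 9 = byte 1 bit 1; 15 bits remain
Read 2: bits[9:13] width=4 -> value=8 (bin 1000); offset now 13 = byte 1 bit 5; 11 bits remain
Read 3: bits[13:23] width=10 -> value=722 (bin 1011010010); offset now 23 = byte 2 bit 7; 1 bits remain
Read 4: bits[23:24] width=1 -> value=0 (bin 0); offset now 24 = byte 3 bit 0; 0 bits remain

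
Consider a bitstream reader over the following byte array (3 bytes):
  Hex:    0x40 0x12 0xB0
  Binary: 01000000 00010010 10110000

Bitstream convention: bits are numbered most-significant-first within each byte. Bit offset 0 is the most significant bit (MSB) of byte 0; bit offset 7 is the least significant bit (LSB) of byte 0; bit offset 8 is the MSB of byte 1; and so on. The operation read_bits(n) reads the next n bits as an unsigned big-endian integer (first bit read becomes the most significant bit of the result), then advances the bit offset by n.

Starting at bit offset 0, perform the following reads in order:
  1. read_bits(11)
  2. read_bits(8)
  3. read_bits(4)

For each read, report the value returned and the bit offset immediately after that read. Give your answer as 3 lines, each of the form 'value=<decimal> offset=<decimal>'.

Read 1: bits[0:11] width=11 -> value=512 (bin 01000000000); offset now 11 = byte 1 bit 3; 13 bits remain
Read 2: bits[11:19] width=8 -> value=149 (bin 10010101); offset now 19 = byte 2 bit 3; 5 bits remain
Read 3: bits[19:23] width=4 -> value=8 (bin 1000); offset now 23 = byte 2 bit 7; 1 bits remain

Answer: value=512 offset=11
value=149 offset=19
value=8 offset=23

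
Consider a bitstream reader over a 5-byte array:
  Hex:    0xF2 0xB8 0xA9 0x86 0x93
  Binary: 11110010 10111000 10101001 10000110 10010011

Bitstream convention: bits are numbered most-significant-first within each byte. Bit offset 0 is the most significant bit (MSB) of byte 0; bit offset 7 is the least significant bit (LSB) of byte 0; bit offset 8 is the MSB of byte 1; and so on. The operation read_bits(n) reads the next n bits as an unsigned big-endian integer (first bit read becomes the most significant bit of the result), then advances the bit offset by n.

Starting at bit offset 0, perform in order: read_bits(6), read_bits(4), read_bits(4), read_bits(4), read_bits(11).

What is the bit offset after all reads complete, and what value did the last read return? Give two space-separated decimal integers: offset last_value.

Read 1: bits[0:6] width=6 -> value=60 (bin 111100); offset now 6 = byte 0 bit 6; 34 bits remain
Read 2: bits[6:10] width=4 -> value=10 (bin 1010); offset now 10 = byte 1 bit 2; 30 bits remain
Read 3: bits[10:14] width=4 -> value=14 (bin 1110); offset now 14 = byte 1 bit 6; 26 bits remain
Read 4: bits[14:18] width=4 -> value=2 (bin 0010); offset now 18 = byte 2 bit 2; 22 bits remain
Read 5: bits[18:29] width=11 -> value=1328 (bin 10100110000); offset now 29 = byte 3 bit 5; 11 bits remain

Answer: 29 1328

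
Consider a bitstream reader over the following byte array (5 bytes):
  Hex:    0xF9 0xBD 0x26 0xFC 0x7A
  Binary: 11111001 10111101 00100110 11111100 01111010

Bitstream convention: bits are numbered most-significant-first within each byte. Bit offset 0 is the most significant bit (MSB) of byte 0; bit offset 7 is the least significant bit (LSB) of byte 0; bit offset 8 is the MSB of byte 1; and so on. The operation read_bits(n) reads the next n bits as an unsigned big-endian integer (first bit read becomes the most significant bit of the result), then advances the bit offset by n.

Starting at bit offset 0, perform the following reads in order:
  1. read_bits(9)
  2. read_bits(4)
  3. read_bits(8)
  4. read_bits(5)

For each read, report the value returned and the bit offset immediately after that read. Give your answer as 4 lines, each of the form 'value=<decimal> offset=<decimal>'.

Answer: value=499 offset=9
value=7 offset=13
value=164 offset=21
value=27 offset=26

Derivation:
Read 1: bits[0:9] width=9 -> value=499 (bin 111110011); offset now 9 = byte 1 bit 1; 31 bits remain
Read 2: bits[9:13] width=4 -> value=7 (bin 0111); offset now 13 = byte 1 bit 5; 27 bits remain
Read 3: bits[13:21] width=8 -> value=164 (bin 10100100); offset now 21 = byte 2 bit 5; 19 bits remain
Read 4: bits[21:26] width=5 -> value=27 (bin 11011); offset now 26 = byte 3 bit 2; 14 bits remain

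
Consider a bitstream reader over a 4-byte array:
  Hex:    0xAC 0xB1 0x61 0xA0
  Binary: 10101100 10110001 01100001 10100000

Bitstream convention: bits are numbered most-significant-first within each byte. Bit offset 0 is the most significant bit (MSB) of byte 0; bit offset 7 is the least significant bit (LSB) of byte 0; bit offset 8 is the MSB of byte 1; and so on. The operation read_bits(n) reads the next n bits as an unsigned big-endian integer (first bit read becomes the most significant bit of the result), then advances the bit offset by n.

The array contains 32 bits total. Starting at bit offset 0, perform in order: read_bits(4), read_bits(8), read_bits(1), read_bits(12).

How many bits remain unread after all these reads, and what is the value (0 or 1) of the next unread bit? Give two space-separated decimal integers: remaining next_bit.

Answer: 7 0

Derivation:
Read 1: bits[0:4] width=4 -> value=10 (bin 1010); offset now 4 = byte 0 bit 4; 28 bits remain
Read 2: bits[4:12] width=8 -> value=203 (bin 11001011); offset now 12 = byte 1 bit 4; 20 bits remain
Read 3: bits[12:13] width=1 -> value=0 (bin 0); offset now 13 = byte 1 bit 5; 19 bits remain
Read 4: bits[13:25] width=12 -> value=707 (bin 001011000011); offset now 25 = byte 3 bit 1; 7 bits remain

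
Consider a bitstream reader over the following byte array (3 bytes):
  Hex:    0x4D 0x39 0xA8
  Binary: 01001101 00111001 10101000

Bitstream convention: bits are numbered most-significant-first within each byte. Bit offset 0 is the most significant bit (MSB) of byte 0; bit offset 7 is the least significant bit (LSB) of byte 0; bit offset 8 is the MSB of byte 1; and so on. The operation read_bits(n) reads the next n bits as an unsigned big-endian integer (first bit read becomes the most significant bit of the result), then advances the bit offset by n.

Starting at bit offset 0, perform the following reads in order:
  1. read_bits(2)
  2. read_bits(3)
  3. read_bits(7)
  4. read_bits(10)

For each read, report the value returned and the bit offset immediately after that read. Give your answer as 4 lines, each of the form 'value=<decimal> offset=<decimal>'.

Answer: value=1 offset=2
value=1 offset=5
value=83 offset=12
value=618 offset=22

Derivation:
Read 1: bits[0:2] width=2 -> value=1 (bin 01); offset now 2 = byte 0 bit 2; 22 bits remain
Read 2: bits[2:5] width=3 -> value=1 (bin 001); offset now 5 = byte 0 bit 5; 19 bits remain
Read 3: bits[5:12] width=7 -> value=83 (bin 1010011); offset now 12 = byte 1 bit 4; 12 bits remain
Read 4: bits[12:22] width=10 -> value=618 (bin 1001101010); offset now 22 = byte 2 bit 6; 2 bits remain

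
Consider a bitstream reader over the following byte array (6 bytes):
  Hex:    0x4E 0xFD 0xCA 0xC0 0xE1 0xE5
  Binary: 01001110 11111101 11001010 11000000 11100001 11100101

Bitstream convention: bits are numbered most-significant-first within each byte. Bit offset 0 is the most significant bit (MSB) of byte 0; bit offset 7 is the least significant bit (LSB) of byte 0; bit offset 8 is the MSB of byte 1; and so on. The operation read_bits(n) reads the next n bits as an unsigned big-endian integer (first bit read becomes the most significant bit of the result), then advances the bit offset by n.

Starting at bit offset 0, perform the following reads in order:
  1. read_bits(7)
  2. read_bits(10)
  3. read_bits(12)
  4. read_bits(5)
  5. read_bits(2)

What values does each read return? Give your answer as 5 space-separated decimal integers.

Read 1: bits[0:7] width=7 -> value=39 (bin 0100111); offset now 7 = byte 0 bit 7; 41 bits remain
Read 2: bits[7:17] width=10 -> value=507 (bin 0111111011); offset now 17 = byte 2 bit 1; 31 bits remain
Read 3: bits[17:29] width=12 -> value=2392 (bin 100101011000); offset now 29 = byte 3 bit 5; 19 bits remain
Read 4: bits[29:34] width=5 -> value=3 (bin 00011); offset now 34 = byte 4 bit 2; 14 bits remain
Read 5: bits[34:36] width=2 -> value=2 (bin 10); offset now 36 = byte 4 bit 4; 12 bits remain

Answer: 39 507 2392 3 2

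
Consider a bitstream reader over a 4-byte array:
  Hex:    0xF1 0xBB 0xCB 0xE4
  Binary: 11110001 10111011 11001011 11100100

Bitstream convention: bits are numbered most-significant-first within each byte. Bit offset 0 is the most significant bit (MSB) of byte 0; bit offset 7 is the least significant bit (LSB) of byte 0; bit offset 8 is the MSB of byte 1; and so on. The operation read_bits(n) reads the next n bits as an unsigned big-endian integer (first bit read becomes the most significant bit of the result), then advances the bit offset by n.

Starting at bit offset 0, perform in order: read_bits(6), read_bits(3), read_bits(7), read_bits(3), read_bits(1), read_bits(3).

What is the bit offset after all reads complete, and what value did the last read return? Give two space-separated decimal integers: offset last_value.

Answer: 23 5

Derivation:
Read 1: bits[0:6] width=6 -> value=60 (bin 111100); offset now 6 = byte 0 bit 6; 26 bits remain
Read 2: bits[6:9] width=3 -> value=3 (bin 011); offset now 9 = byte 1 bit 1; 23 bits remain
Read 3: bits[9:16] width=7 -> value=59 (bin 0111011); offset now 16 = byte 2 bit 0; 16 bits remain
Read 4: bits[16:19] width=3 -> value=6 (bin 110); offset now 19 = byte 2 bit 3; 13 bits remain
Read 5: bits[19:20] width=1 -> value=0 (bin 0); offset now 20 = byte 2 bit 4; 12 bits remain
Read 6: bits[20:23] width=3 -> value=5 (bin 101); offset now 23 = byte 2 bit 7; 9 bits remain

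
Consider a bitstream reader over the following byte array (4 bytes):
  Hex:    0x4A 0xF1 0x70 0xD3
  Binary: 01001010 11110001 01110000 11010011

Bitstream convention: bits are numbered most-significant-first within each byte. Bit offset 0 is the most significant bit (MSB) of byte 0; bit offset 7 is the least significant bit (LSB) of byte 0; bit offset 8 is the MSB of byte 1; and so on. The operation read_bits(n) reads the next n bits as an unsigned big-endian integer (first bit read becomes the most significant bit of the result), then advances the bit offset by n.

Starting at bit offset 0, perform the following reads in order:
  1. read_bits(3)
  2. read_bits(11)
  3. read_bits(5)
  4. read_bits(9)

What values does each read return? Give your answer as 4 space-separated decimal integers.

Read 1: bits[0:3] width=3 -> value=2 (bin 010); offset now 3 = byte 0 bit 3; 29 bits remain
Read 2: bits[3:14] width=11 -> value=700 (bin 01010111100); offset now 14 = byte 1 bit 6; 18 bits remain
Read 3: bits[14:19] width=5 -> value=11 (bin 01011); offset now 19 = byte 2 bit 3; 13 bits remain
Read 4: bits[19:28] width=9 -> value=269 (bin 100001101); offset now 28 = byte 3 bit 4; 4 bits remain

Answer: 2 700 11 269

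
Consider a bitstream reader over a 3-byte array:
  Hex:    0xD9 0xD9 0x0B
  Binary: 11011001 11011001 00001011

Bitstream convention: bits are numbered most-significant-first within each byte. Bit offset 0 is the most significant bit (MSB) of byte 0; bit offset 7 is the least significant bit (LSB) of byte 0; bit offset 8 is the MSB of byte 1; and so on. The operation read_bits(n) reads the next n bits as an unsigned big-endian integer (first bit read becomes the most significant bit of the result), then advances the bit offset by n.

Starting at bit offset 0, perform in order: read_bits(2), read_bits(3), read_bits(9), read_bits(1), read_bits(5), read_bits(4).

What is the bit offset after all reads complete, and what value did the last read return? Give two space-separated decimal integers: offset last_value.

Answer: 24 11

Derivation:
Read 1: bits[0:2] width=2 -> value=3 (bin 11); offset now 2 = byte 0 bit 2; 22 bits remain
Read 2: bits[2:5] width=3 -> value=3 (bin 011); offset now 5 = byte 0 bit 5; 19 bits remain
Read 3: bits[5:14] width=9 -> value=118 (bin 001110110); offset now 14 = byte 1 bit 6; 10 bits remain
Read 4: bits[14:15] width=1 -> value=0 (bin 0); offset now 15 = byte 1 bit 7; 9 bits remain
Read 5: bits[15:20] width=5 -> value=16 (bin 10000); offset now 20 = byte 2 bit 4; 4 bits remain
Read 6: bits[20:24] width=4 -> value=11 (bin 1011); offset now 24 = byte 3 bit 0; 0 bits remain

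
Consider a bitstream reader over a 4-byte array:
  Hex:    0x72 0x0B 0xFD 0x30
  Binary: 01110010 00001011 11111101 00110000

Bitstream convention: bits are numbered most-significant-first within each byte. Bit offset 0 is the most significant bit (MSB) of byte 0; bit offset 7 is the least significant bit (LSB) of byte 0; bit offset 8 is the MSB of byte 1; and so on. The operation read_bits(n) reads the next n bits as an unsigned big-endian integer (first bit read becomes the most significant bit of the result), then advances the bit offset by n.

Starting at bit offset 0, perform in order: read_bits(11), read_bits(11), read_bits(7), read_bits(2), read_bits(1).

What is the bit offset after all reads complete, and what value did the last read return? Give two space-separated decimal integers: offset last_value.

Answer: 32 0

Derivation:
Read 1: bits[0:11] width=11 -> value=912 (bin 01110010000); offset now 11 = byte 1 bit 3; 21 bits remain
Read 2: bits[11:22] width=11 -> value=767 (bin 01011111111); offset now 22 = byte 2 bit 6; 10 bits remain
Read 3: bits[22:29] width=7 -> value=38 (bin 0100110); offset now 29 = byte 3 bit 5; 3 bits remain
Read 4: bits[29:31] width=2 -> value=0 (bin 00); offset now 31 = byte 3 bit 7; 1 bits remain
Read 5: bits[31:32] width=1 -> value=0 (bin 0); offset now 32 = byte 4 bit 0; 0 bits remain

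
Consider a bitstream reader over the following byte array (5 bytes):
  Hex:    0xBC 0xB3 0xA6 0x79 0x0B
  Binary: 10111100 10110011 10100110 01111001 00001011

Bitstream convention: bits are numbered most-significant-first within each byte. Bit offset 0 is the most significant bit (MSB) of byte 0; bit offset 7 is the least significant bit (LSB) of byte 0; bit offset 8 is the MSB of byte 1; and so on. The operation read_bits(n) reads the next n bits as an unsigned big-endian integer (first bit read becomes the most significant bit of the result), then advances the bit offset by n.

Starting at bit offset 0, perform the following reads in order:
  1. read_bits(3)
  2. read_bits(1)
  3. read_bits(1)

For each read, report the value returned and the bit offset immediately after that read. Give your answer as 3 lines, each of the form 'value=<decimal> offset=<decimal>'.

Answer: value=5 offset=3
value=1 offset=4
value=1 offset=5

Derivation:
Read 1: bits[0:3] width=3 -> value=5 (bin 101); offset now 3 = byte 0 bit 3; 37 bits remain
Read 2: bits[3:4] width=1 -> value=1 (bin 1); offset now 4 = byte 0 bit 4; 36 bits remain
Read 3: bits[4:5] width=1 -> value=1 (bin 1); offset now 5 = byte 0 bit 5; 35 bits remain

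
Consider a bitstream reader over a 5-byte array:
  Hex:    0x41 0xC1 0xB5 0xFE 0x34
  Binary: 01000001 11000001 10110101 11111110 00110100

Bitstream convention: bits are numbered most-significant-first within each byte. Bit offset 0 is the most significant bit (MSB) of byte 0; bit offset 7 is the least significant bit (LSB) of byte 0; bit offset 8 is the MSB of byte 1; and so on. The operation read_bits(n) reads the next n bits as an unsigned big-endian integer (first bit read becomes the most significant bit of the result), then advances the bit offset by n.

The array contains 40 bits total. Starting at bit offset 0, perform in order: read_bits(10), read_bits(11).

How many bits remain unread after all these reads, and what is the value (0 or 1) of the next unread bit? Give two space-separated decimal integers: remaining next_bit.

Read 1: bits[0:10] width=10 -> value=263 (bin 0100000111); offset now 10 = byte 1 bit 2; 30 bits remain
Read 2: bits[10:21] width=11 -> value=54 (bin 00000110110); offset now 21 = byte 2 bit 5; 19 bits remain

Answer: 19 1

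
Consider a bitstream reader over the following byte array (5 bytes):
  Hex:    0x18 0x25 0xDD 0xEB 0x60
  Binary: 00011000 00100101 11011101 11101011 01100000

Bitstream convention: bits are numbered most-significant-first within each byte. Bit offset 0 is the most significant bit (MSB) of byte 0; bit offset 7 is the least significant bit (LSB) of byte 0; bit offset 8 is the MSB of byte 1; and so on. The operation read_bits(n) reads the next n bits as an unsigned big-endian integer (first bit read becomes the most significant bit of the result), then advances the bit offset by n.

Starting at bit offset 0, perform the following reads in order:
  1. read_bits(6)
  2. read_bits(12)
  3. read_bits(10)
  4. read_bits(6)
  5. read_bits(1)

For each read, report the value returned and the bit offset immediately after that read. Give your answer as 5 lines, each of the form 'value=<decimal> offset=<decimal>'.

Answer: value=6 offset=6
value=151 offset=18
value=478 offset=28
value=45 offset=34
value=1 offset=35

Derivation:
Read 1: bits[0:6] width=6 -> value=6 (bin 000110); offset now 6 = byte 0 bit 6; 34 bits remain
Read 2: bits[6:18] width=12 -> value=151 (bin 000010010111); offset now 18 = byte 2 bit 2; 22 bits remain
Read 3: bits[18:28] width=10 -> value=478 (bin 0111011110); offset now 28 = byte 3 bit 4; 12 bits remain
Read 4: bits[28:34] width=6 -> value=45 (bin 101101); offset now 34 = byte 4 bit 2; 6 bits remain
Read 5: bits[34:35] width=1 -> value=1 (bin 1); offset now 35 = byte 4 bit 3; 5 bits remain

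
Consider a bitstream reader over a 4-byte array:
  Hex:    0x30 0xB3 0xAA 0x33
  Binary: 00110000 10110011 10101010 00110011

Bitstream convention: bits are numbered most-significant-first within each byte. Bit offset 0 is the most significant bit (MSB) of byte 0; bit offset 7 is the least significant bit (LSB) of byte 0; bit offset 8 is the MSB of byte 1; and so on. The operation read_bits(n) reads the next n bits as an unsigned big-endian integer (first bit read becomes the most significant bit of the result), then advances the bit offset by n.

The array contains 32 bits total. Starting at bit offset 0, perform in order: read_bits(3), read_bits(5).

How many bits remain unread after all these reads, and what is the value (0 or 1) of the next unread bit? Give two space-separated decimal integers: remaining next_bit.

Read 1: bits[0:3] width=3 -> value=1 (bin 001); offset now 3 = byte 0 bit 3; 29 bits remain
Read 2: bits[3:8] width=5 -> value=16 (bin 10000); offset now 8 = byte 1 bit 0; 24 bits remain

Answer: 24 1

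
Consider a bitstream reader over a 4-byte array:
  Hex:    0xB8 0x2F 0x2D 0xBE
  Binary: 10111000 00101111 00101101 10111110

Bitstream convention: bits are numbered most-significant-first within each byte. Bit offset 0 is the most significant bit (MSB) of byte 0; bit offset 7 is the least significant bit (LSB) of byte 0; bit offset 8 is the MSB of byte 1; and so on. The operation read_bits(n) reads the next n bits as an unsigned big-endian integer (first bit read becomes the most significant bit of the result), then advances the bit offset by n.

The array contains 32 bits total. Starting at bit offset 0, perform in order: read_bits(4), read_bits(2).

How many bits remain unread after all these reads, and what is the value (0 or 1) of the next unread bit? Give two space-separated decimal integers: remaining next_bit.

Answer: 26 0

Derivation:
Read 1: bits[0:4] width=4 -> value=11 (bin 1011); offset now 4 = byte 0 bit 4; 28 bits remain
Read 2: bits[4:6] width=2 -> value=2 (bin 10); offset now 6 = byte 0 bit 6; 26 bits remain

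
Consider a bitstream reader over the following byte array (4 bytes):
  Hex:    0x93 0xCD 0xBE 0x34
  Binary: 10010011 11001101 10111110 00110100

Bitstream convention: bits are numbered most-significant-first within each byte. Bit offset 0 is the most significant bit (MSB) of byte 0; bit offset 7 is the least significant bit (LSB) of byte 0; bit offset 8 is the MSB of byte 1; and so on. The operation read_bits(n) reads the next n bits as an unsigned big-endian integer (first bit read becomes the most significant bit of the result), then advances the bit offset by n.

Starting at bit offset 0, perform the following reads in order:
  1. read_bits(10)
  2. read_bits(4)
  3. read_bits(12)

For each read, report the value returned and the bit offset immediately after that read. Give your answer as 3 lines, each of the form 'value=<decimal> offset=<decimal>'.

Answer: value=591 offset=10
value=3 offset=14
value=1784 offset=26

Derivation:
Read 1: bits[0:10] width=10 -> value=591 (bin 1001001111); offset now 10 = byte 1 bit 2; 22 bits remain
Read 2: bits[10:14] width=4 -> value=3 (bin 0011); offset now 14 = byte 1 bit 6; 18 bits remain
Read 3: bits[14:26] width=12 -> value=1784 (bin 011011111000); offset now 26 = byte 3 bit 2; 6 bits remain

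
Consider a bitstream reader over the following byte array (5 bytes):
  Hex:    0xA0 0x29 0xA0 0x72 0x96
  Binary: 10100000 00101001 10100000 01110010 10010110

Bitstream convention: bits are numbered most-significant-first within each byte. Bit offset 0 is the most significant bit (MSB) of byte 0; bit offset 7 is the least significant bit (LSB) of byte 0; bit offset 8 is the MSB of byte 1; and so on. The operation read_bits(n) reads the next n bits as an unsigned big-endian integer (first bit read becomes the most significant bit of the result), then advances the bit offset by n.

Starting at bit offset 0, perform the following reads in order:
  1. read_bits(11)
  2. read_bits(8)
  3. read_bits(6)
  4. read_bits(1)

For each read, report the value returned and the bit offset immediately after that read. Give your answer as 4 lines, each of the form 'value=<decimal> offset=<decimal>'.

Read 1: bits[0:11] width=11 -> value=1281 (bin 10100000001); offset now 11 = byte 1 bit 3; 29 bits remain
Read 2: bits[11:19] width=8 -> value=77 (bin 01001101); offset now 19 = byte 2 bit 3; 21 bits remain
Read 3: bits[19:25] width=6 -> value=0 (bin 000000); offset now 25 = byte 3 bit 1; 15 bits remain
Read 4: bits[25:26] width=1 -> value=1 (bin 1); offset now 26 = byte 3 bit 2; 14 bits remain

Answer: value=1281 offset=11
value=77 offset=19
value=0 offset=25
value=1 offset=26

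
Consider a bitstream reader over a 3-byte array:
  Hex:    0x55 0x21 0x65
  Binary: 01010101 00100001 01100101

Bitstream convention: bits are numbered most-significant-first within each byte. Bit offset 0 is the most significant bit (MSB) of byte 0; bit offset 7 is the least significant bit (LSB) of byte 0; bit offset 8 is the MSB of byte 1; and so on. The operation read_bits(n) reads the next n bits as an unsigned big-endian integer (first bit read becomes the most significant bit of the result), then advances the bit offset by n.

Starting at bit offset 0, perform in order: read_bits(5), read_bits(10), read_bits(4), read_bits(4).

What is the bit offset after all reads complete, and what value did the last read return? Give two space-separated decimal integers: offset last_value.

Read 1: bits[0:5] width=5 -> value=10 (bin 01010); offset now 5 = byte 0 bit 5; 19 bits remain
Read 2: bits[5:15] width=10 -> value=656 (bin 1010010000); offset now 15 = byte 1 bit 7; 9 bits remain
Read 3: bits[15:19] width=4 -> value=11 (bin 1011); offset now 19 = byte 2 bit 3; 5 bits remain
Read 4: bits[19:23] width=4 -> value=2 (bin 0010); offset now 23 = byte 2 bit 7; 1 bits remain

Answer: 23 2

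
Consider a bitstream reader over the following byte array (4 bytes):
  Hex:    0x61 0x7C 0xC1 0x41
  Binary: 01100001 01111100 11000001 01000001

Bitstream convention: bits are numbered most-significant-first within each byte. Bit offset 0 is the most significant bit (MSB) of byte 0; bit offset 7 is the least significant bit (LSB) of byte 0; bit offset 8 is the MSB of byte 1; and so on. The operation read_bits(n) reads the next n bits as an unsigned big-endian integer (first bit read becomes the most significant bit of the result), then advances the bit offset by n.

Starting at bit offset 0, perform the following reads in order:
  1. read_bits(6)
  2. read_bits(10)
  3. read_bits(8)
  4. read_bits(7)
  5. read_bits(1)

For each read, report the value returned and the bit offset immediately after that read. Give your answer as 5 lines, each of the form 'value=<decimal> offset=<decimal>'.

Answer: value=24 offset=6
value=380 offset=16
value=193 offset=24
value=32 offset=31
value=1 offset=32

Derivation:
Read 1: bits[0:6] width=6 -> value=24 (bin 011000); offset now 6 = byte 0 bit 6; 26 bits remain
Read 2: bits[6:16] width=10 -> value=380 (bin 0101111100); offset now 16 = byte 2 bit 0; 16 bits remain
Read 3: bits[16:24] width=8 -> value=193 (bin 11000001); offset now 24 = byte 3 bit 0; 8 bits remain
Read 4: bits[24:31] width=7 -> value=32 (bin 0100000); offset now 31 = byte 3 bit 7; 1 bits remain
Read 5: bits[31:32] width=1 -> value=1 (bin 1); offset now 32 = byte 4 bit 0; 0 bits remain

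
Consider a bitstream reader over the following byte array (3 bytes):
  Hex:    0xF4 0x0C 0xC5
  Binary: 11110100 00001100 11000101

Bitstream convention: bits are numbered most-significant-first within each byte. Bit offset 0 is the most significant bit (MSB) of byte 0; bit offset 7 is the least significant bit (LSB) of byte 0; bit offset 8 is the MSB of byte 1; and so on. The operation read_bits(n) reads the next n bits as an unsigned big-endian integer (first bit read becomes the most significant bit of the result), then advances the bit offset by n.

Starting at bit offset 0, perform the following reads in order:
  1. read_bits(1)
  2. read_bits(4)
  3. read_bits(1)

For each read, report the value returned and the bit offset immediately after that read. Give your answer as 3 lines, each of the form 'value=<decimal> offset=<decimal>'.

Answer: value=1 offset=1
value=14 offset=5
value=1 offset=6

Derivation:
Read 1: bits[0:1] width=1 -> value=1 (bin 1); offset now 1 = byte 0 bit 1; 23 bits remain
Read 2: bits[1:5] width=4 -> value=14 (bin 1110); offset now 5 = byte 0 bit 5; 19 bits remain
Read 3: bits[5:6] width=1 -> value=1 (bin 1); offset now 6 = byte 0 bit 6; 18 bits remain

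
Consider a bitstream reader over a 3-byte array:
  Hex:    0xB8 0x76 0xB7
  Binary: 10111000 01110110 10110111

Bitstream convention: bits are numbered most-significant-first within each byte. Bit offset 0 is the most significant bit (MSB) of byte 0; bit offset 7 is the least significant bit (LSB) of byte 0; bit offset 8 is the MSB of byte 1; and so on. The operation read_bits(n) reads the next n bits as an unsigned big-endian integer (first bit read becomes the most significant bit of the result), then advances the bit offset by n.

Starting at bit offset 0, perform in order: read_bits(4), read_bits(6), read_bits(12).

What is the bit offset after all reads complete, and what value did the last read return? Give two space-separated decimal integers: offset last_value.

Read 1: bits[0:4] width=4 -> value=11 (bin 1011); offset now 4 = byte 0 bit 4; 20 bits remain
Read 2: bits[4:10] width=6 -> value=33 (bin 100001); offset now 10 = byte 1 bit 2; 14 bits remain
Read 3: bits[10:22] width=12 -> value=3501 (bin 110110101101); offset now 22 = byte 2 bit 6; 2 bits remain

Answer: 22 3501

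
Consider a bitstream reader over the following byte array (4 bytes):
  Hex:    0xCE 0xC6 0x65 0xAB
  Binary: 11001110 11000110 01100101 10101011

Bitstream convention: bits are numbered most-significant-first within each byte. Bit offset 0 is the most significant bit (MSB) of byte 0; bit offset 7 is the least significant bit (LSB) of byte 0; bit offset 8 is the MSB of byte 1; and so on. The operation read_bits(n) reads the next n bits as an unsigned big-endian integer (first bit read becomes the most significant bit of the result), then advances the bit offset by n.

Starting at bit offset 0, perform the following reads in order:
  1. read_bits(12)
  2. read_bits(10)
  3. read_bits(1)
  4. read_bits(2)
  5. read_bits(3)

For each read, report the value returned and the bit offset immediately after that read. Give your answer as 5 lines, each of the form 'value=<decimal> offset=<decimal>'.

Answer: value=3308 offset=12
value=409 offset=22
value=0 offset=23
value=3 offset=25
value=2 offset=28

Derivation:
Read 1: bits[0:12] width=12 -> value=3308 (bin 110011101100); offset now 12 = byte 1 bit 4; 20 bits remain
Read 2: bits[12:22] width=10 -> value=409 (bin 0110011001); offset now 22 = byte 2 bit 6; 10 bits remain
Read 3: bits[22:23] width=1 -> value=0 (bin 0); offset now 23 = byte 2 bit 7; 9 bits remain
Read 4: bits[23:25] width=2 -> value=3 (bin 11); offset now 25 = byte 3 bit 1; 7 bits remain
Read 5: bits[25:28] width=3 -> value=2 (bin 010); offset now 28 = byte 3 bit 4; 4 bits remain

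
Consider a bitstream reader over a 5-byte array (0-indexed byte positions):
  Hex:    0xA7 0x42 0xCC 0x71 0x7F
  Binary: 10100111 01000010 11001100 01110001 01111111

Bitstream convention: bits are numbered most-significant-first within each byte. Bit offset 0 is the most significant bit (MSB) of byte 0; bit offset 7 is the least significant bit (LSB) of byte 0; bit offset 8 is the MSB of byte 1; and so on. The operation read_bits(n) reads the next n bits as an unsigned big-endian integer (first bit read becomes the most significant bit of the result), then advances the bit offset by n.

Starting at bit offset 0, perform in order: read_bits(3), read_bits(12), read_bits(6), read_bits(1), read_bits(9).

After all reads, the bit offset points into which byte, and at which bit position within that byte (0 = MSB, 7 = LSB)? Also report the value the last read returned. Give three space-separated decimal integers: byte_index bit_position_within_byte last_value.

Answer: 3 7 56

Derivation:
Read 1: bits[0:3] width=3 -> value=5 (bin 101); offset now 3 = byte 0 bit 3; 37 bits remain
Read 2: bits[3:15] width=12 -> value=929 (bin 001110100001); offset now 15 = byte 1 bit 7; 25 bits remain
Read 3: bits[15:21] width=6 -> value=25 (bin 011001); offset now 21 = byte 2 bit 5; 19 bits remain
Read 4: bits[21:22] width=1 -> value=1 (bin 1); offset now 22 = byte 2 bit 6; 18 bits remain
Read 5: bits[22:31] width=9 -> value=56 (bin 000111000); offset now 31 = byte 3 bit 7; 9 bits remain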